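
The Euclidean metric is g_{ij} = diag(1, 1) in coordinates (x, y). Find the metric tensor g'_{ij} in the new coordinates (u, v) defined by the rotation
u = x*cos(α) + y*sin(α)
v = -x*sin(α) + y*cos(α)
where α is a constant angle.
Invert the transformation: x = u*cos(α) - v*sin(α), y = u*sin(α) + v*cos(α)
g'_{ij} = (∂x^k/∂x'^i)(∂x^l/∂x'^j) g_{kl}; with g_{kl} = δ_{kl} this is Σ_k (∂x^k/∂x'^i)(∂x^k/∂x'^j).
Jacobian: ∂x/∂u = cos(α), ∂x/∂v = -sin(α), ∂y/∂u = sin(α), ∂y/∂v = cos(α)
g'_{uu} = (cos(α))(cos(α)) + (sin(α))(sin(α)) = 1
g'_{uv} = (cos(α))(-sin(α)) + (sin(α))(cos(α)) = 0
g'_{vv} = (-sin(α))(-sin(α)) + (cos(α))(cos(α)) = 1
g'_{ij} = diag(1, 1)
The Euclidean metric is invariant under rotations.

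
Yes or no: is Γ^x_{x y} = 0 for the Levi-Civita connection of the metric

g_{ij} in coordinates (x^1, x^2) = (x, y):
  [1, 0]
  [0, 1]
Γ^x_{x y} = (1/2) g^{xx} (∂_x g_{xy} + ∂_y g_{xx} - ∂_x g_{xy}) = (1/2)(1)((0) + (0) - (0)) = 0
This equals the proposed value 0.
Yes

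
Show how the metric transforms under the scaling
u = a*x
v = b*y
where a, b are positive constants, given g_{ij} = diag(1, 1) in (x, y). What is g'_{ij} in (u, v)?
Invert the transformation: x = u/a, y = v/b
g'_{ij} = (∂x^k/∂x'^i)(∂x^l/∂x'^j) g_{kl}; with g_{kl} = δ_{kl} this is Σ_k (∂x^k/∂x'^i)(∂x^k/∂x'^j).
Jacobian: ∂x/∂u = 1/a, ∂x/∂v = 0, ∂y/∂u = 0, ∂y/∂v = 1/b
g'_{uu} = (1/a)(1/a) + (0)(0) = 1/a^2
g'_{uv} = (1/a)(0) + (0)(1/b) = 0
g'_{vv} = (0)(0) + (1/b)(1/b) = 1/b^2
g'_{ij} = diag(1/a^2, 1/b^2)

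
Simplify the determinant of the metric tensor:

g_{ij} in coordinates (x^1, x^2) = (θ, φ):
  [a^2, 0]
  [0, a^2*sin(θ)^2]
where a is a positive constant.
For a 2×2 metric: det(g) = g_{11}·g_{22} - g_{12}·g_{21}
= (a^2)·(a^2*sin(θ)^2) - (0)·(0)
= a^4*sin(θ)^2 - 0
det(g) = a^4*sin(θ)^2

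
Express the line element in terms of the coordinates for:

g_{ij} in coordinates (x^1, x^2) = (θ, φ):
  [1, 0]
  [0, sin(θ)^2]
ds^2 = g_{ij} dx^i dx^j; only the non-zero components contribute.
ds^2 = dθ^2 + sin(θ)^2 dφ^2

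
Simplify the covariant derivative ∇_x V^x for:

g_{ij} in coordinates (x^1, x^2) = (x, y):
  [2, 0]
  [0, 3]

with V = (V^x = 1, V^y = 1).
All Christoffel symbols are zero.
∇_x V^x = ∂_x V^x + Γ^x_{x j} V^j
  = (0) + (0)(1) + (0)(1)
  = 0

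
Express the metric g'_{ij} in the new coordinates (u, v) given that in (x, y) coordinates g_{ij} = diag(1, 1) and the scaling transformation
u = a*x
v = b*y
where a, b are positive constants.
Invert the transformation: x = u/a, y = v/b
g'_{ij} = (∂x^k/∂x'^i)(∂x^l/∂x'^j) g_{kl}; with g_{kl} = δ_{kl} this is Σ_k (∂x^k/∂x'^i)(∂x^k/∂x'^j).
Jacobian: ∂x/∂u = 1/a, ∂x/∂v = 0, ∂y/∂u = 0, ∂y/∂v = 1/b
g'_{uu} = (1/a)(1/a) + (0)(0) = 1/a^2
g'_{uv} = (1/a)(0) + (0)(1/b) = 0
g'_{vv} = (0)(0) + (1/b)(1/b) = 1/b^2
g'_{ij} = diag(1/a^2, 1/b^2)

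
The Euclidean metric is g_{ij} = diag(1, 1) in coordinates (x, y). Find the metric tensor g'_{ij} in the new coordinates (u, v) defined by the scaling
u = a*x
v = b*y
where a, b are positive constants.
Invert the transformation: x = u/a, y = v/b
g'_{ij} = (∂x^k/∂x'^i)(∂x^l/∂x'^j) g_{kl}; with g_{kl} = δ_{kl} this is Σ_k (∂x^k/∂x'^i)(∂x^k/∂x'^j).
Jacobian: ∂x/∂u = 1/a, ∂x/∂v = 0, ∂y/∂u = 0, ∂y/∂v = 1/b
g'_{uu} = (1/a)(1/a) + (0)(0) = 1/a^2
g'_{uv} = (1/a)(0) + (0)(1/b) = 0
g'_{vv} = (0)(0) + (1/b)(1/b) = 1/b^2
g'_{ij} = diag(1/a^2, 1/b^2)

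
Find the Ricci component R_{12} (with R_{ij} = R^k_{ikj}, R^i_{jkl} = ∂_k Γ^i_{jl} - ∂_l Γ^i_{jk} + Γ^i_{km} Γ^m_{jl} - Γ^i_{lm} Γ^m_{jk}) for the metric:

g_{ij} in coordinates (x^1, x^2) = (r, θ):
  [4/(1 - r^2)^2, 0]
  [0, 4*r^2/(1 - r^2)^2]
Non-zero Christoffel symbols (Γ^k_{ij} = Γ^k_{ji}):
Γ^r_{r r} = 2*r/(1 - r^2)
Γ^r_{θ θ} = (r^3 + r)/(r^2 - 1)
Γ^θ_{r θ} = (-r^2 - 1)/(r^3 - r)
R^r_{r r θ} = 0 (a repeated index in an antisymmetric pair)
R^θ_{r θ θ} = 0 (a repeated index in an antisymmetric pair)
R_{rθ} = R^r_{r r θ} + R^θ_{r θ θ} = (0) + (0) = 0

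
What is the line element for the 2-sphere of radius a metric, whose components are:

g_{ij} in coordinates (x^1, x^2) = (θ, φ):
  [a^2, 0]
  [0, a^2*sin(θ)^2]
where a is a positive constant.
ds^2 = g_{ij} dx^i dx^j; only the non-zero components contribute.
ds^2 = a^2 dθ^2 + a^2*sin(θ)^2 dφ^2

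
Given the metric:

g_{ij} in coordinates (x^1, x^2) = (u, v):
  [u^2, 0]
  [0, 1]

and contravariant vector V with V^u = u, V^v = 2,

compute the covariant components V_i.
V_i = g_{ij} V^j:
V_u = (u^2)(u) + (0)(2) = u^3
V_v = (0)(u) + (1)(2) = 2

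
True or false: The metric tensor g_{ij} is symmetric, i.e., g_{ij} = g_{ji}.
By definition the metric is a symmetric bilinear form, g_{ij} = g_{ji}.
True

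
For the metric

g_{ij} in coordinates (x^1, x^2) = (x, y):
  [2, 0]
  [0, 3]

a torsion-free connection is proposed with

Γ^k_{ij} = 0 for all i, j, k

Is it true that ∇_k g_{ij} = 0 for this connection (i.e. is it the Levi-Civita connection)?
Using ∇_k g_{ij} = ∂_k g_{ij} - Γ^m_{ki} g_{mj} - Γ^m_{kj} g_{im}:
e.g. ∇_y g_{yy} = (0) - (0) - (0) = 0
Every component ∇_k g_{ij} vanishes: the connection is metric compatible.
Yes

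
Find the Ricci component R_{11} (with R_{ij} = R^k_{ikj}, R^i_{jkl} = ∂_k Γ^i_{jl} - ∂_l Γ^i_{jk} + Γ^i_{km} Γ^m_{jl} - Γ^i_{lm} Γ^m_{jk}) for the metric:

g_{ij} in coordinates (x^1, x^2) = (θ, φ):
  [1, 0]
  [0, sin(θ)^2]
Non-zero Christoffel symbols (Γ^k_{ij} = Γ^k_{ji}):
Γ^θ_{φ φ} = -sin(2*θ)/2
Γ^φ_{θ φ} = 1/tan(θ)
R^θ_{θ θ θ} = 0 (a repeated index in an antisymmetric pair)
R^φ_{θ φ θ} = ∂_φ Γ^φ_{θ θ} - ∂_θ Γ^φ_{θ φ} + Γ^φ_{φ m} Γ^m_{θ θ} - Γ^φ_{θ m} Γ^m_{θ φ}
  = (0) - (-1/sin(θ)^2) + (0) - (1/tan(θ)^2) = 1
R_{θθ} = R^θ_{θ θ θ} + R^φ_{θ φ θ} = (0) + (1) = 1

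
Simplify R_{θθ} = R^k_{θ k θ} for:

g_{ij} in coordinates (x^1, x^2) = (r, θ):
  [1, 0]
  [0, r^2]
Non-zero Christoffel symbols (Γ^k_{ij} = Γ^k_{ji}):
Γ^r_{θ θ} = -r
Γ^θ_{r θ} = 1/r
R^r_{θ r θ} = ∂_r Γ^r_{θ θ} - ∂_θ Γ^r_{θ r} + Γ^r_{r m} Γ^m_{θ θ} - Γ^r_{θ m} Γ^m_{θ r}
  = (-1) - (0) + (0) - (-1) = 0
R^θ_{θ θ θ} = 0 (a repeated index in an antisymmetric pair)
R_{θθ} = R^r_{θ r θ} + R^θ_{θ θ θ} = (0) + (0) = 0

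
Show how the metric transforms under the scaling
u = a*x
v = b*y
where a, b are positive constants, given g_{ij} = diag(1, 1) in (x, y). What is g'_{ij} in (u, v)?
Invert the transformation: x = u/a, y = v/b
g'_{ij} = (∂x^k/∂x'^i)(∂x^l/∂x'^j) g_{kl}; with g_{kl} = δ_{kl} this is Σ_k (∂x^k/∂x'^i)(∂x^k/∂x'^j).
Jacobian: ∂x/∂u = 1/a, ∂x/∂v = 0, ∂y/∂u = 0, ∂y/∂v = 1/b
g'_{uu} = (1/a)(1/a) + (0)(0) = 1/a^2
g'_{uv} = (1/a)(0) + (0)(1/b) = 0
g'_{vv} = (0)(0) + (1/b)(1/b) = 1/b^2
g'_{ij} = diag(1/a^2, 1/b^2)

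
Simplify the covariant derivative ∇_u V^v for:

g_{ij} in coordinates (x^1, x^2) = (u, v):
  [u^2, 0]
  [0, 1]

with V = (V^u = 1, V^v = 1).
Non-zero Christoffel symbols:
Γ^u_{u u} = 1/u
∇_u V^v = ∂_u V^v + Γ^v_{u j} V^j
  = (0) + (0)(1) + (0)(1)
  = 0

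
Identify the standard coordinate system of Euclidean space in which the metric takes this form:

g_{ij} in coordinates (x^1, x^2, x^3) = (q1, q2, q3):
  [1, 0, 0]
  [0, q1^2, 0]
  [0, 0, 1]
The line element ds^2 = dq1^2 + q1^2 dq2^2 + dq3^2 is dr^2 + r^2 dθ^2 + dz^2 with q1 = r, q2 = θ, q3 = z.
cylindrical coordinates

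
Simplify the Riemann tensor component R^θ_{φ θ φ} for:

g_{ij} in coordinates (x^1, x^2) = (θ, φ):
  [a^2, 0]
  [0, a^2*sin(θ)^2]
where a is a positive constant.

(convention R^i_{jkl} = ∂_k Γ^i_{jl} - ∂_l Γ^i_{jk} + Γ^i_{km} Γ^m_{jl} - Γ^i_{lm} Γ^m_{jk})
Non-zero Christoffel symbols (Γ^k_{ij} = Γ^k_{ji}):
Γ^θ_{φ φ} = -sin(2*θ)/2
Γ^φ_{θ φ} = 1/tan(θ)
R^θ_{φ θ φ} = ∂_θ Γ^θ_{φ φ} - ∂_φ Γ^θ_{φ θ} + Γ^θ_{θ m} Γ^m_{φ φ} - Γ^θ_{φ m} Γ^m_{φ θ}
  = (-cos(2*θ)) - (0) + (0) - (-cos(θ)^2) = sin(θ)^2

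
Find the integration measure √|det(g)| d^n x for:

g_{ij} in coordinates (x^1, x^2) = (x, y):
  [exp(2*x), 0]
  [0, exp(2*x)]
det(g) = exp(4*x)
√|det(g)| = exp(2*x)
Volume element: dV = exp(2*x) dx dy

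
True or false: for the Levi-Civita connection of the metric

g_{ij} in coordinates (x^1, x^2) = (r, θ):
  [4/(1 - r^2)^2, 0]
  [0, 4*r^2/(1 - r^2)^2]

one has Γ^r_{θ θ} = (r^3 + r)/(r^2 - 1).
Γ^r_{θ θ} = (1/2) g^{rr} (∂_θ g_{rθ} + ∂_θ g_{rθ} - ∂_r g_{θθ}) = (1/2)((1 - r^2)^2/4)((0) + (0) - (-8*(r^3 + r)/(r^2 - 1)^3)) = (r^3 + r)/(r^2 - 1)
This equals the proposed value (r^3 + r)/(r^2 - 1).
True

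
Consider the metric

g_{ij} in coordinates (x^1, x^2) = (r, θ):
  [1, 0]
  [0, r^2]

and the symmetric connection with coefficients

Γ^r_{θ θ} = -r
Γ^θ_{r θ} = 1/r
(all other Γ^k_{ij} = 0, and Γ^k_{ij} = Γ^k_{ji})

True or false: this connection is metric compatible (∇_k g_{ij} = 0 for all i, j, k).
Using ∇_k g_{ij} = ∂_k g_{ij} - Γ^m_{ki} g_{mj} - Γ^m_{kj} g_{im}:
e.g. ∇_r g_{θθ} = (2*r) - (r) - (r) = 0
Every component ∇_k g_{ij} vanishes: the connection is metric compatible.
True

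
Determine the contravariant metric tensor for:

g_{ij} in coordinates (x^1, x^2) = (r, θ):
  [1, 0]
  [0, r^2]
The metric is diagonal, so g^{ij} is diagonal with entries 1/g_{ii}: diag(1, 1/(r^2)).
g^{ij}:
  [1, 0]
  [0, 1/r^2]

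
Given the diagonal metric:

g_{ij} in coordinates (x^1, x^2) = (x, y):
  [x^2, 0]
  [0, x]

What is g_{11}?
With x^1 = x, x^2 = y, g_{11} = g_{xx} is the row-1, column-1 entry of the matrix.
g_{11} = x^2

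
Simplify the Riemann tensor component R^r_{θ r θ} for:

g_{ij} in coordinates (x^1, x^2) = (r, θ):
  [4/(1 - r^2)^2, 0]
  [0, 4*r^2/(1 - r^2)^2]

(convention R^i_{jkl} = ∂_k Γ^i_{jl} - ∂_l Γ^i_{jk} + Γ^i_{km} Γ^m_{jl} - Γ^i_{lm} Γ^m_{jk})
Non-zero Christoffel symbols (Γ^k_{ij} = Γ^k_{ji}):
Γ^r_{r r} = 2*r/(1 - r^2)
Γ^r_{θ θ} = (r^3 + r)/(r^2 - 1)
Γ^θ_{r θ} = (-r^2 - 1)/(r^3 - r)
R^r_{θ r θ} = ∂_r Γ^r_{θ θ} - ∂_θ Γ^r_{θ r} + Γ^r_{r m} Γ^m_{θ θ} - Γ^r_{θ m} Γ^m_{θ r}
  = ((r^4 - 4*r^2 - 1)/(r^2 - 1)^2) - (0) + (-2*r^2*(r^2 + 1)/(r^2 - 1)^2) - (-(r^2 + 1)^2/(r^2 - 1)^2) = -4*r^2/(r^2 - 1)^2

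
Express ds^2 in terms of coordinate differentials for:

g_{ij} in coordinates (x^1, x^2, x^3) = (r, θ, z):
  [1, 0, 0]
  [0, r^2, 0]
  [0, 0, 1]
ds^2 = g_{ij} dx^i dx^j; only the non-zero components contribute.
ds^2 = dr^2 + r^2 dθ^2 + dz^2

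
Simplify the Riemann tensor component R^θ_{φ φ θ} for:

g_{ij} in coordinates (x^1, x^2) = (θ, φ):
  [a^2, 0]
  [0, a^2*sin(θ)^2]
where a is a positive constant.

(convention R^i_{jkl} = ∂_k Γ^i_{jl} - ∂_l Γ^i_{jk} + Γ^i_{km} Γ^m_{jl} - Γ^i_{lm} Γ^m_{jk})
Non-zero Christoffel symbols (Γ^k_{ij} = Γ^k_{ji}):
Γ^θ_{φ φ} = -sin(2*θ)/2
Γ^φ_{θ φ} = 1/tan(θ)
R^θ_{φ φ θ} = ∂_φ Γ^θ_{φ θ} - ∂_θ Γ^θ_{φ φ} + Γ^θ_{φ m} Γ^m_{φ θ} - Γ^θ_{θ m} Γ^m_{φ φ}
  = (0) - (-cos(2*θ)) + (-cos(θ)^2) - (0) = -sin(θ)^2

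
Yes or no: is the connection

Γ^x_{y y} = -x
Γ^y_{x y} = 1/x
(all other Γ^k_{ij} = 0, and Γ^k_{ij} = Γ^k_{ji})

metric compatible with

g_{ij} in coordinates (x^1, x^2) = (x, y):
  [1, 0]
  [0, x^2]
Using ∇_k g_{ij} = ∂_k g_{ij} - Γ^m_{ki} g_{mj} - Γ^m_{kj} g_{im}:
e.g. ∇_x g_{yy} = (2*x) - (x) - (x) = 0
Every component ∇_k g_{ij} vanishes: the connection is metric compatible.
Yes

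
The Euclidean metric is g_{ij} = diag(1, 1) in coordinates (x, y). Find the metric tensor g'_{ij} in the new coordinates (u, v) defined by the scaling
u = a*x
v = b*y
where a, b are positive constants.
Invert the transformation: x = u/a, y = v/b
g'_{ij} = (∂x^k/∂x'^i)(∂x^l/∂x'^j) g_{kl}; with g_{kl} = δ_{kl} this is Σ_k (∂x^k/∂x'^i)(∂x^k/∂x'^j).
Jacobian: ∂x/∂u = 1/a, ∂x/∂v = 0, ∂y/∂u = 0, ∂y/∂v = 1/b
g'_{uu} = (1/a)(1/a) + (0)(0) = 1/a^2
g'_{uv} = (1/a)(0) + (0)(1/b) = 0
g'_{vv} = (0)(0) + (1/b)(1/b) = 1/b^2
g'_{ij} = diag(1/a^2, 1/b^2)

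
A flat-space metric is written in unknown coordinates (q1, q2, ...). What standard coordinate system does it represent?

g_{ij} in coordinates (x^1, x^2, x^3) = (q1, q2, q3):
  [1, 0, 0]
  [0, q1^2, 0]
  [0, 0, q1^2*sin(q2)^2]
The line element ds^2 = dq1^2 + q1^2 dq2^2 + q1^2 sin(q2)^2 dq3^2 is dr^2 + r^2 dθ^2 + r^2 sin(θ)^2 dφ^2 with q1 = r, q2 = θ, q3 = φ.
spherical coordinates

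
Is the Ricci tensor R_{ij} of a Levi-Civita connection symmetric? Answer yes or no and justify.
R_{ij} = R^k_{ikj}; the pair symmetry R_{kilj} = R_{ljki} gives R_{ij} = R_{ji}.
Yes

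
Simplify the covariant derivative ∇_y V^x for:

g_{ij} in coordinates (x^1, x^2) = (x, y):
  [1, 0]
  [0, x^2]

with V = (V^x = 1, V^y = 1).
Non-zero Christoffel symbols:
Γ^x_{y y} = -x
Γ^y_{x y} = 1/x
∇_y V^x = ∂_y V^x + Γ^x_{y j} V^j
  = (0) + (0)(1) + (-x)(1)
  = -x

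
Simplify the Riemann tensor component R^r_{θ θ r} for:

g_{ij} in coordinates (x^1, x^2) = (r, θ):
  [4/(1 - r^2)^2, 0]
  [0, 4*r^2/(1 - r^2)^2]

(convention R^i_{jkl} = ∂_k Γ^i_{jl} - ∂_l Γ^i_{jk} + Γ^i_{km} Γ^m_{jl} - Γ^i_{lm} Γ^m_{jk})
Non-zero Christoffel symbols (Γ^k_{ij} = Γ^k_{ji}):
Γ^r_{r r} = 2*r/(1 - r^2)
Γ^r_{θ θ} = (r^3 + r)/(r^2 - 1)
Γ^θ_{r θ} = (-r^2 - 1)/(r^3 - r)
R^r_{θ θ r} = ∂_θ Γ^r_{θ r} - ∂_r Γ^r_{θ θ} + Γ^r_{θ m} Γ^m_{θ r} - Γ^r_{r m} Γ^m_{θ θ}
  = (0) - ((r^4 - 4*r^2 - 1)/(r^2 - 1)^2) + (-(r^2 + 1)^2/(r^2 - 1)^2) - (-2*r^2*(r^2 + 1)/(r^2 - 1)^2) = 4*r^2/(r^2 - 1)^2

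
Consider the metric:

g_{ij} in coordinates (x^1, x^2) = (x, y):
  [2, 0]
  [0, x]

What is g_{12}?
With x^1 = x, x^2 = y, g_{12} = g_{xy} is the row-1, column-2 entry of the matrix.
g_{12} = 0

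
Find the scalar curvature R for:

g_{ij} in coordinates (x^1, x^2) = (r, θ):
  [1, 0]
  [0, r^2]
Non-zero Christoffel symbols (Γ^k_{ij} = Γ^k_{ji}):
Γ^r_{θ θ} = -r
Γ^θ_{r θ} = 1/r
Ricci tensor (R_{ij} = R^k_{ikj}): R_{rr} = 0, R_{rθ} = 0, R_{θθ} = 0
Inverse metric: g^{rr} = 1, g^{θθ} = 1/r^2
R = g^{ij} R_{ij} = (1)(0) + (1/r^2)(0) = 0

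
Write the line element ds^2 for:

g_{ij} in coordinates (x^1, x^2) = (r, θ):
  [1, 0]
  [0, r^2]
ds^2 = g_{ij} dx^i dx^j; only the non-zero components contribute.
ds^2 = dr^2 + r^2 dθ^2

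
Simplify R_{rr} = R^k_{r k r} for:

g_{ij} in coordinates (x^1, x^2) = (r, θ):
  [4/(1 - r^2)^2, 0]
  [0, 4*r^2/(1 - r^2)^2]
Non-zero Christoffel symbols (Γ^k_{ij} = Γ^k_{ji}):
Γ^r_{r r} = 2*r/(1 - r^2)
Γ^r_{θ θ} = (r^3 + r)/(r^2 - 1)
Γ^θ_{r θ} = (-r^2 - 1)/(r^3 - r)
R^r_{r r r} = 0 (a repeated index in an antisymmetric pair)
R^θ_{r θ r} = ∂_θ Γ^θ_{r r} - ∂_r Γ^θ_{r θ} + Γ^θ_{θ m} Γ^m_{r r} - Γ^θ_{r m} Γ^m_{r θ}
  = (0) - ((r^4 + 4*r^2 - 1)/(r^3 - r)^2) + (2*(r^2 + 1)/(r^2 - 1)^2) - ((r^2 + 1)^2/(r^3 - r)^2) = -4/(r^2 - 1)^2
R_{rr} = R^r_{r r r} + R^θ_{r θ r} = (0) + (-4/(r^2 - 1)^2) = -4/(r^2 - 1)^2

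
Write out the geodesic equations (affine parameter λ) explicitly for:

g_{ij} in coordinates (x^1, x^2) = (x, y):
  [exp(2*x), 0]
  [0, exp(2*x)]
Geodesic equation: d^2x^k/dλ^2 + Γ^k_{ij} (dx^i/dλ)(dx^j/dλ) = 0.
Non-zero Christoffel symbols:
Γ^x_{x x} = 1
Γ^x_{y y} = -1
Γ^y_{x y} = 1
Substituting (the symmetric pair Γ^k_{ij}, Γ^k_{ji} combines into a factor 2):
d^2x/dλ^2 + (dx/dλ)^2 - (dy/dλ)^2 = 0
d^2y/dλ^2 + 2 (dx/dλ)(dy/dλ) = 0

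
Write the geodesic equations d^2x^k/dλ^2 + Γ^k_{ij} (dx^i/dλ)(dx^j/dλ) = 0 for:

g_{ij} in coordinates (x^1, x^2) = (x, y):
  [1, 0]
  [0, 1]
Geodesic equation: d^2x^k/dλ^2 + Γ^k_{ij} (dx^i/dλ)(dx^j/dλ) = 0.
All Christoffel symbols vanish, so the geodesics are straight lines:
d^2x/dλ^2 = 0
d^2y/dλ^2 = 0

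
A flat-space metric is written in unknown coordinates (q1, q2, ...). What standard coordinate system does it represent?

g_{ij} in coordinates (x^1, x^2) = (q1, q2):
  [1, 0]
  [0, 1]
All components are constant and the metric is the identity, i.e. orthonormal rectilinear coordinates.
Cartesian (2D) coordinates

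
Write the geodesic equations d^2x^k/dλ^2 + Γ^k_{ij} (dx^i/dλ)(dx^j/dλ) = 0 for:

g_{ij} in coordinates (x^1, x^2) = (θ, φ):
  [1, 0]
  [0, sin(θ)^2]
Geodesic equation: d^2x^k/dλ^2 + Γ^k_{ij} (dx^i/dλ)(dx^j/dλ) = 0.
Non-zero Christoffel symbols:
Γ^θ_{φ φ} = -sin(2*θ)/2
Γ^φ_{θ φ} = 1/tan(θ)
Substituting (the symmetric pair Γ^k_{ij}, Γ^k_{ji} combines into a factor 2):
d^2θ/dλ^2 - (sin(2*θ)/2) (dφ/dλ)^2 = 0
d^2φ/dλ^2 + (2/tan(θ)) (dθ/dλ)(dφ/dλ) = 0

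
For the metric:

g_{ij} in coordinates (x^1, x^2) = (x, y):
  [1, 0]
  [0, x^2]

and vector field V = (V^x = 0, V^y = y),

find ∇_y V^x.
Non-zero Christoffel symbols:
Γ^x_{y y} = -x
Γ^y_{x y} = 1/x
∇_y V^x = ∂_y V^x + Γ^x_{y j} V^j
  = (0) + (0)(0) + (-x)(y)
  = -x*y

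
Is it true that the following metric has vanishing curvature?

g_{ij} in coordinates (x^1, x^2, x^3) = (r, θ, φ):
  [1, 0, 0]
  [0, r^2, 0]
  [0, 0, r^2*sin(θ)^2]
Non-zero Christoffel symbols:
Γ^r_{θ θ} = -r
Γ^r_{φ φ} = -r*sin(θ)^2
Γ^θ_{r θ} = 1/r
Γ^θ_{φ φ} = -sin(2*θ)/2
Γ^φ_{r φ} = 1/r
Γ^φ_{θ φ} = 1/tan(θ)
Ricci tensor: R_{rr} = 0, R_{rθ} = 0, R_{rφ} = 0, R_{θθ} = 0, R_{θφ} = 0, R_{φφ} = 0
All R_{ij} vanish; in 3 dimensions the Riemann tensor is fully determined by the Ricci tensor, so R^i_{jkl} = 0: the metric is flat (curvilinear coordinates on flat space).
Yes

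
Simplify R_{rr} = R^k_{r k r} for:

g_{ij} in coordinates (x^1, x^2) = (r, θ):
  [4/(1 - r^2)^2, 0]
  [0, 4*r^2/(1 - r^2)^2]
Non-zero Christoffel symbols (Γ^k_{ij} = Γ^k_{ji}):
Γ^r_{r r} = 2*r/(1 - r^2)
Γ^r_{θ θ} = (r^3 + r)/(r^2 - 1)
Γ^θ_{r θ} = (-r^2 - 1)/(r^3 - r)
R^r_{r r r} = 0 (a repeated index in an antisymmetric pair)
R^θ_{r θ r} = ∂_θ Γ^θ_{r r} - ∂_r Γ^θ_{r θ} + Γ^θ_{θ m} Γ^m_{r r} - Γ^θ_{r m} Γ^m_{r θ}
  = (0) - ((r^4 + 4*r^2 - 1)/(r^3 - r)^2) + (2*(r^2 + 1)/(r^2 - 1)^2) - ((r^2 + 1)^2/(r^3 - r)^2) = -4/(r^2 - 1)^2
R_{rr} = R^r_{r r r} + R^θ_{r θ r} = (0) + (-4/(r^2 - 1)^2) = -4/(r^2 - 1)^2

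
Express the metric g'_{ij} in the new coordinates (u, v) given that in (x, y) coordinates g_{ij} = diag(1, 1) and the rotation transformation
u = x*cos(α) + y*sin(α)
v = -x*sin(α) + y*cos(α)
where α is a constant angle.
Invert the transformation: x = u*cos(α) - v*sin(α), y = u*sin(α) + v*cos(α)
g'_{ij} = (∂x^k/∂x'^i)(∂x^l/∂x'^j) g_{kl}; with g_{kl} = δ_{kl} this is Σ_k (∂x^k/∂x'^i)(∂x^k/∂x'^j).
Jacobian: ∂x/∂u = cos(α), ∂x/∂v = -sin(α), ∂y/∂u = sin(α), ∂y/∂v = cos(α)
g'_{uu} = (cos(α))(cos(α)) + (sin(α))(sin(α)) = 1
g'_{uv} = (cos(α))(-sin(α)) + (sin(α))(cos(α)) = 0
g'_{vv} = (-sin(α))(-sin(α)) + (cos(α))(cos(α)) = 1
g'_{ij} = diag(1, 1)
The Euclidean metric is invariant under rotations.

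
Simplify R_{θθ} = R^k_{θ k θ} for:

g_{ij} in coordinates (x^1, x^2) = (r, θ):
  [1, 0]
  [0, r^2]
Non-zero Christoffel symbols (Γ^k_{ij} = Γ^k_{ji}):
Γ^r_{θ θ} = -r
Γ^θ_{r θ} = 1/r
R^r_{θ r θ} = ∂_r Γ^r_{θ θ} - ∂_θ Γ^r_{θ r} + Γ^r_{r m} Γ^m_{θ θ} - Γ^r_{θ m} Γ^m_{θ r}
  = (-1) - (0) + (0) - (-1) = 0
R^θ_{θ θ θ} = 0 (a repeated index in an antisymmetric pair)
R_{θθ} = R^r_{θ r θ} + R^θ_{θ θ θ} = (0) + (0) = 0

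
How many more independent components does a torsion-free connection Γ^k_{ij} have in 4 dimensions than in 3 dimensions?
Independent components in n dimensions: n × n(n+1)/2 = n^2(n+1)/2.
4D: 4 × 10 = 40
3D: 3 × 6 = 18
Difference = 40 - 18 = 22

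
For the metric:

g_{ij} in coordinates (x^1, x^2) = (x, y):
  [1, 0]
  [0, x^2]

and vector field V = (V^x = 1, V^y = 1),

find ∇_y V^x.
Non-zero Christoffel symbols:
Γ^x_{y y} = -x
Γ^y_{x y} = 1/x
∇_y V^x = ∂_y V^x + Γ^x_{y j} V^j
  = (0) + (0)(1) + (-x)(1)
  = -x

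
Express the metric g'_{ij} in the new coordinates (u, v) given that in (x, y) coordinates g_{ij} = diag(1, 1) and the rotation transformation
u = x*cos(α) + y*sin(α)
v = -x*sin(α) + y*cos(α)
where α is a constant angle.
Invert the transformation: x = u*cos(α) - v*sin(α), y = u*sin(α) + v*cos(α)
g'_{ij} = (∂x^k/∂x'^i)(∂x^l/∂x'^j) g_{kl}; with g_{kl} = δ_{kl} this is Σ_k (∂x^k/∂x'^i)(∂x^k/∂x'^j).
Jacobian: ∂x/∂u = cos(α), ∂x/∂v = -sin(α), ∂y/∂u = sin(α), ∂y/∂v = cos(α)
g'_{uu} = (cos(α))(cos(α)) + (sin(α))(sin(α)) = 1
g'_{uv} = (cos(α))(-sin(α)) + (sin(α))(cos(α)) = 0
g'_{vv} = (-sin(α))(-sin(α)) + (cos(α))(cos(α)) = 1
g'_{ij} = diag(1, 1)
The Euclidean metric is invariant under rotations.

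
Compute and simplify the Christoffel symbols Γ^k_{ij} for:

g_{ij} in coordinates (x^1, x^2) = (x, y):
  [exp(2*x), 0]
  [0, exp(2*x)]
Using Γ^k_{ij} = (1/2) g^{km} (∂_i g_{mj} + ∂_j g_{mi} - ∂_m g_{ij}); the metric is diagonal, so only the m = k term contributes.
Non-zero symbols (using the symmetry Γ^k_{ij} = Γ^k_{ji}):
Γ^x_{x x} = (1/2) g^{xx} (∂_x g_{xx} + ∂_x g_{xx} - ∂_x g_{xx}) = (1/2)(exp(-2*x))((2*exp(2*x)) + (2*exp(2*x)) - (2*exp(2*x))) = 1
Γ^x_{y y} = (1/2) g^{xx} (∂_y g_{xy} + ∂_y g_{xy} - ∂_x g_{yy}) = (1/2)(exp(-2*x))((0) + (0) - (2*exp(2*x))) = -1
Γ^y_{x y} = (1/2) g^{yy} (∂_x g_{yy} + ∂_y g_{yx} - ∂_y g_{xy}) = (1/2)(exp(-2*x))((2*exp(2*x)) + (0) - (0)) = 1
All other Christoffel symbols are zero.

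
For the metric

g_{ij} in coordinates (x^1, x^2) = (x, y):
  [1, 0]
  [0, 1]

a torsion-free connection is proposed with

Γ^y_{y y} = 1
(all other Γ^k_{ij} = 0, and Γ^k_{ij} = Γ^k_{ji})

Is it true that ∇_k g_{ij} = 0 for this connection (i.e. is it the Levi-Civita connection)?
Using ∇_k g_{ij} = ∂_k g_{ij} - Γ^m_{ki} g_{mj} - Γ^m_{kj} g_{im}:
∇_y g_{yy} = (0) - (1) - (1) = -2 ≠ 0
So the connection is not metric compatible (it is not the Levi-Civita connection).
No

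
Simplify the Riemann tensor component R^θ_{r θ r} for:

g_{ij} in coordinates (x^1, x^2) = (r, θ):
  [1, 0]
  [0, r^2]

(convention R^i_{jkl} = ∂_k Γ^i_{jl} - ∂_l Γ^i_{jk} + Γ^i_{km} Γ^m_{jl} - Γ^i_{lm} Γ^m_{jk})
Non-zero Christoffel symbols (Γ^k_{ij} = Γ^k_{ji}):
Γ^r_{θ θ} = -r
Γ^θ_{r θ} = 1/r
R^θ_{r θ r} = ∂_θ Γ^θ_{r r} - ∂_r Γ^θ_{r θ} + Γ^θ_{θ m} Γ^m_{r r} - Γ^θ_{r m} Γ^m_{r θ}
  = (0) - (-1/r^2) + (0) - (1/r^2) = 0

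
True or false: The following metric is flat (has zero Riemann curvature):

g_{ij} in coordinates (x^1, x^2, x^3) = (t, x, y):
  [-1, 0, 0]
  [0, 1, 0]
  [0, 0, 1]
All metric components are constant, so every Christoffel symbol vanishes and R^i_{jkl} = 0.
True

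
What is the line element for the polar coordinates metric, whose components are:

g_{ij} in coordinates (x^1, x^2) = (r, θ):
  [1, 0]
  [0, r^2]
ds^2 = g_{ij} dx^i dx^j; only the non-zero components contribute.
ds^2 = dr^2 + r^2 dθ^2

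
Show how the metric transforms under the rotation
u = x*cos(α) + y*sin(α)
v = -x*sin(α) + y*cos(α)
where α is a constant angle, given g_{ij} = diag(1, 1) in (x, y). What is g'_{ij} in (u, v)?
Invert the transformation: x = u*cos(α) - v*sin(α), y = u*sin(α) + v*cos(α)
g'_{ij} = (∂x^k/∂x'^i)(∂x^l/∂x'^j) g_{kl}; with g_{kl} = δ_{kl} this is Σ_k (∂x^k/∂x'^i)(∂x^k/∂x'^j).
Jacobian: ∂x/∂u = cos(α), ∂x/∂v = -sin(α), ∂y/∂u = sin(α), ∂y/∂v = cos(α)
g'_{uu} = (cos(α))(cos(α)) + (sin(α))(sin(α)) = 1
g'_{uv} = (cos(α))(-sin(α)) + (sin(α))(cos(α)) = 0
g'_{vv} = (-sin(α))(-sin(α)) + (cos(α))(cos(α)) = 1
g'_{ij} = diag(1, 1)
The Euclidean metric is invariant under rotations.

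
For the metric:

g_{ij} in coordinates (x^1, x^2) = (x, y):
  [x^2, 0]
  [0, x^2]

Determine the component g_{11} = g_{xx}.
With x^1 = x, x^2 = y, g_{11} = g_{xx} is the row-1, column-1 entry of the matrix.
g_{11} = x^2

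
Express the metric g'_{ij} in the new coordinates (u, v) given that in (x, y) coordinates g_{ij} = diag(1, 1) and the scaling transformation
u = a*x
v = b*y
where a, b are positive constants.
Invert the transformation: x = u/a, y = v/b
g'_{ij} = (∂x^k/∂x'^i)(∂x^l/∂x'^j) g_{kl}; with g_{kl} = δ_{kl} this is Σ_k (∂x^k/∂x'^i)(∂x^k/∂x'^j).
Jacobian: ∂x/∂u = 1/a, ∂x/∂v = 0, ∂y/∂u = 0, ∂y/∂v = 1/b
g'_{uu} = (1/a)(1/a) + (0)(0) = 1/a^2
g'_{uv} = (1/a)(0) + (0)(1/b) = 0
g'_{vv} = (0)(0) + (1/b)(1/b) = 1/b^2
g'_{ij} = diag(1/a^2, 1/b^2)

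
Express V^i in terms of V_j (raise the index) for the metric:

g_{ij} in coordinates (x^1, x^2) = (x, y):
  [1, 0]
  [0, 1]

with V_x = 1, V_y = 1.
Inverse metric (diagonal): g^{xx} = 1, g^{yy} = 1
V^i = g^{ij} V_j:
V^x = (1)(1) + (0)(1) = 1
V^y = (0)(1) + (1)(1) = 1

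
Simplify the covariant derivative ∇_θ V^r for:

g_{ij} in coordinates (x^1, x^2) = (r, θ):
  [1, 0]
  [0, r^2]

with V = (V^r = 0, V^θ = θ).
Non-zero Christoffel symbols:
Γ^r_{θ θ} = -r
Γ^θ_{r θ} = 1/r
∇_θ V^r = ∂_θ V^r + Γ^r_{θ j} V^j
  = (0) + (0)(0) + (-r)(θ)
  = -r*θ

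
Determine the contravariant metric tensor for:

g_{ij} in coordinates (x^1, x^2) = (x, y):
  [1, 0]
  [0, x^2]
The metric is diagonal, so g^{ij} is diagonal with entries 1/g_{ii}: diag(1, 1/(x^2)).
g^{ij}:
  [1, 0]
  [0, 1/x^2]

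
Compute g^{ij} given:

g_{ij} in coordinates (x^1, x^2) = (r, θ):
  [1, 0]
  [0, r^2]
The metric is diagonal, so g^{ij} is diagonal with entries 1/g_{ii}: diag(1, 1/(r^2)).
g^{ij}:
  [1, 0]
  [0, 1/r^2]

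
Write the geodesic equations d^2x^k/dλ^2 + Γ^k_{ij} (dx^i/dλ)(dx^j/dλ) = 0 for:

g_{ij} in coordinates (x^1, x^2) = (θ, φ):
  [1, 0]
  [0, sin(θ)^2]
Geodesic equation: d^2x^k/dλ^2 + Γ^k_{ij} (dx^i/dλ)(dx^j/dλ) = 0.
Non-zero Christoffel symbols:
Γ^θ_{φ φ} = -sin(2*θ)/2
Γ^φ_{θ φ} = 1/tan(θ)
Substituting (the symmetric pair Γ^k_{ij}, Γ^k_{ji} combines into a factor 2):
d^2θ/dλ^2 - (sin(2*θ)/2) (dφ/dλ)^2 = 0
d^2φ/dλ^2 + (2/tan(θ)) (dθ/dλ)(dφ/dλ) = 0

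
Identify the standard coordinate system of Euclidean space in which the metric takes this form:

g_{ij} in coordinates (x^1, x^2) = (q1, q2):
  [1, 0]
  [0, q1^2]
The line element ds^2 = dq1^2 + q1^2 dq2^2 is dr^2 + r^2 dθ^2 with q1 = r, q2 = θ.
polar coordinates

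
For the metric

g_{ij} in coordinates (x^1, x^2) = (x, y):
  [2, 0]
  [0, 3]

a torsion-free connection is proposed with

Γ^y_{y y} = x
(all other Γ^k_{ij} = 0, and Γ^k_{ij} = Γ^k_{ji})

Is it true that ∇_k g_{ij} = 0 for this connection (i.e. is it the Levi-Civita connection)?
Using ∇_k g_{ij} = ∂_k g_{ij} - Γ^m_{ki} g_{mj} - Γ^m_{kj} g_{im}:
∇_y g_{yy} = (0) - (3*x) - (3*x) = -6*x ≠ 0
So the connection is not metric compatible (it is not the Levi-Civita connection).
No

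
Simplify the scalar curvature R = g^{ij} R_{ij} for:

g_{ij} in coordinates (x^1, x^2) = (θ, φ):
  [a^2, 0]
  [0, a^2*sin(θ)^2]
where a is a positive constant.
Non-zero Christoffel symbols (Γ^k_{ij} = Γ^k_{ji}):
Γ^θ_{φ φ} = -sin(2*θ)/2
Γ^φ_{θ φ} = 1/tan(θ)
Ricci tensor (R_{ij} = R^k_{ikj}): R_{θθ} = 1, R_{θφ} = 0, R_{φφ} = sin(θ)^2
Inverse metric: g^{θθ} = 1/a^2, g^{φφ} = 1/(a^2*sin(θ)^2)
R = g^{ij} R_{ij} = (1/a^2)(1) + (1/(a^2*sin(θ)^2))(sin(θ)^2) = 2/a^2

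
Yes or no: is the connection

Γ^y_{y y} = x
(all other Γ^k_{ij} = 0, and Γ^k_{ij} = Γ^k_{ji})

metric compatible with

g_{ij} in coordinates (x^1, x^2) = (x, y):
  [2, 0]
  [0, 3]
Using ∇_k g_{ij} = ∂_k g_{ij} - Γ^m_{ki} g_{mj} - Γ^m_{kj} g_{im}:
∇_y g_{yy} = (0) - (3*x) - (3*x) = -6*x ≠ 0
So the connection is not metric compatible (it is not the Levi-Civita connection).
No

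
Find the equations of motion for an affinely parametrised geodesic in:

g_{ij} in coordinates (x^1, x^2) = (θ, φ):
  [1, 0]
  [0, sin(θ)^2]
Geodesic equation: d^2x^k/dλ^2 + Γ^k_{ij} (dx^i/dλ)(dx^j/dλ) = 0.
Non-zero Christoffel symbols:
Γ^θ_{φ φ} = -sin(2*θ)/2
Γ^φ_{θ φ} = 1/tan(θ)
Substituting (the symmetric pair Γ^k_{ij}, Γ^k_{ji} combines into a factor 2):
d^2θ/dλ^2 - (sin(2*θ)/2) (dφ/dλ)^2 = 0
d^2φ/dλ^2 + (2/tan(θ)) (dθ/dλ)(dφ/dλ) = 0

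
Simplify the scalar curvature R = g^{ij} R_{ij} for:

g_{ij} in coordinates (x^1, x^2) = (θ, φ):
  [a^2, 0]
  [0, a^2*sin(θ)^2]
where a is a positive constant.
Non-zero Christoffel symbols (Γ^k_{ij} = Γ^k_{ji}):
Γ^θ_{φ φ} = -sin(2*θ)/2
Γ^φ_{θ φ} = 1/tan(θ)
Ricci tensor (R_{ij} = R^k_{ikj}): R_{θθ} = 1, R_{θφ} = 0, R_{φφ} = sin(θ)^2
Inverse metric: g^{θθ} = 1/a^2, g^{φφ} = 1/(a^2*sin(θ)^2)
R = g^{ij} R_{ij} = (1/a^2)(1) + (1/(a^2*sin(θ)^2))(sin(θ)^2) = 2/a^2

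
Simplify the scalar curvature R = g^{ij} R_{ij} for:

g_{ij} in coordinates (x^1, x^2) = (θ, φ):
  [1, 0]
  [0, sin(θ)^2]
Non-zero Christoffel symbols (Γ^k_{ij} = Γ^k_{ji}):
Γ^θ_{φ φ} = -sin(2*θ)/2
Γ^φ_{θ φ} = 1/tan(θ)
Ricci tensor (R_{ij} = R^k_{ikj}): R_{θθ} = 1, R_{θφ} = 0, R_{φφ} = sin(θ)^2
Inverse metric: g^{θθ} = 1, g^{φφ} = 1/sin(θ)^2
R = g^{ij} R_{ij} = (1)(1) + (1/sin(θ)^2)(sin(θ)^2) = 2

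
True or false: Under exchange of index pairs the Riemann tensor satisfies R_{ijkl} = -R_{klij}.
The pair-exchange symmetry has a plus sign: R_{ijkl} = +R_{klij}.
False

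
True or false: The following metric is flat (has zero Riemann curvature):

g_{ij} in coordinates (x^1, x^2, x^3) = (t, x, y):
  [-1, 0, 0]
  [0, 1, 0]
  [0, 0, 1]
All metric components are constant, so every Christoffel symbol vanishes and R^i_{jkl} = 0.
True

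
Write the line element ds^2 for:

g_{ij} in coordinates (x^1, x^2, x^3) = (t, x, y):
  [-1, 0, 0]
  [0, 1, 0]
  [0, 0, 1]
ds^2 = g_{ij} dx^i dx^j; only the non-zero components contribute.
ds^2 = -dt^2 + dx^2 + dy^2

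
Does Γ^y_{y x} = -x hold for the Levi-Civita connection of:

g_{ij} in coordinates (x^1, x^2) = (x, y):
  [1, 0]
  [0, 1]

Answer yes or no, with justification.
Γ^y_{y x} = (1/2) g^{yy} (∂_y g_{yx} + ∂_x g_{yy} - ∂_y g_{yx}) = (1/2)(1)((0) + (0) - (0)) = 0
This differs from the proposed value -x.
No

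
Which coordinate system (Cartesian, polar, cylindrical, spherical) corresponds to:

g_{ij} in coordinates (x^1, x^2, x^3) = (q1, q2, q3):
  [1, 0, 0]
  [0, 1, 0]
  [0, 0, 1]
All components are constant and the metric is the identity, i.e. orthonormal rectilinear coordinates.
Cartesian (3D) coordinates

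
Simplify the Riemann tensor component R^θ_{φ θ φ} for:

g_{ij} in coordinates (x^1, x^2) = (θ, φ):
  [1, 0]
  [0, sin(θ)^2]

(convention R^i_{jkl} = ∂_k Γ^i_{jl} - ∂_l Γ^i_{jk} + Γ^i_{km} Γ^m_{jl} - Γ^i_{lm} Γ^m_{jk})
Non-zero Christoffel symbols (Γ^k_{ij} = Γ^k_{ji}):
Γ^θ_{φ φ} = -sin(2*θ)/2
Γ^φ_{θ φ} = 1/tan(θ)
R^θ_{φ θ φ} = ∂_θ Γ^θ_{φ φ} - ∂_φ Γ^θ_{φ θ} + Γ^θ_{θ m} Γ^m_{φ φ} - Γ^θ_{φ m} Γ^m_{φ θ}
  = (-cos(2*θ)) - (0) + (0) - (-cos(θ)^2) = sin(θ)^2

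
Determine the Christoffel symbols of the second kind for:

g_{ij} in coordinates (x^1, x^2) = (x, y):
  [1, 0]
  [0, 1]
Using Γ^k_{ij} = (1/2) g^{km} (∂_i g_{mj} + ∂_j g_{mi} - ∂_m g_{ij}); the metric is diagonal, so only the m = k term contributes.
Every metric component is constant, so all ∂_m g_{ij} = 0 and every Christoffel symbol vanishes.
All Christoffel symbols are zero.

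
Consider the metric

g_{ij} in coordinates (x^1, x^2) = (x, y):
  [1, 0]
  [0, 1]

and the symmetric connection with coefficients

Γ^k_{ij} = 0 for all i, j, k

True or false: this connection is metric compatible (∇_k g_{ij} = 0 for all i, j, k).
Using ∇_k g_{ij} = ∂_k g_{ij} - Γ^m_{ki} g_{mj} - Γ^m_{kj} g_{im}:
e.g. ∇_y g_{xx} = (0) - (0) - (0) = 0
Every component ∇_k g_{ij} vanishes: the connection is metric compatible.
True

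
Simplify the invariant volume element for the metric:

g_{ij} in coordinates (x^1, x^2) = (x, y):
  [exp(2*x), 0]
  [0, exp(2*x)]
det(g) = exp(4*x)
√|det(g)| = exp(2*x)
Volume element: dV = exp(2*x) dx dy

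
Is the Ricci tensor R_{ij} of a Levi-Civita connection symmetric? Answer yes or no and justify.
R_{ij} = R^k_{ikj}; the pair symmetry R_{kilj} = R_{ljki} gives R_{ij} = R_{ji}.
Yes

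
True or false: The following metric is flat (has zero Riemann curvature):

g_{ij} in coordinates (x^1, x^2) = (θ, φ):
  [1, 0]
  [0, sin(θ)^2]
Non-zero Christoffel symbols:
Γ^θ_{φ φ} = -sin(2*θ)/2
Γ^φ_{θ φ} = 1/tan(θ)
Ricci tensor: R_{θθ} = 1, R_{θφ} = 0, R_{φφ} = sin(θ)^2
The Ricci tensor is non-zero, so the Riemann tensor is non-zero: not flat.
False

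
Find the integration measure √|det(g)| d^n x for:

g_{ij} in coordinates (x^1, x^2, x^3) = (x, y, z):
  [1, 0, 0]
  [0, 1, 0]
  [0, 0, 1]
det(g) = 1
√|det(g)| = 1
Volume element: dV = 1 dx dy dz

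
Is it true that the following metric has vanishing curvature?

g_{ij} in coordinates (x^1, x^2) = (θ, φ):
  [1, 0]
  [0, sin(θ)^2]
Non-zero Christoffel symbols:
Γ^θ_{φ φ} = -sin(2*θ)/2
Γ^φ_{θ φ} = 1/tan(θ)
Ricci tensor: R_{θθ} = 1, R_{θφ} = 0, R_{φφ} = sin(θ)^2
The Ricci tensor is non-zero, so the Riemann tensor is non-zero: not flat.
No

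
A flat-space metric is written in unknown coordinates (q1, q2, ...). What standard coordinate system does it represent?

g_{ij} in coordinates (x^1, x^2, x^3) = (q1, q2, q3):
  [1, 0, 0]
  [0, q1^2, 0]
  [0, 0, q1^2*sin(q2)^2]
The line element ds^2 = dq1^2 + q1^2 dq2^2 + q1^2 sin(q2)^2 dq3^2 is dr^2 + r^2 dθ^2 + r^2 sin(θ)^2 dφ^2 with q1 = r, q2 = θ, q3 = φ.
spherical coordinates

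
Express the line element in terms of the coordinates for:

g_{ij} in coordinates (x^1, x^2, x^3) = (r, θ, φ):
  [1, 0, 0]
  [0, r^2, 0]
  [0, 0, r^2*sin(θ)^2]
ds^2 = g_{ij} dx^i dx^j; only the non-zero components contribute.
ds^2 = dr^2 + r^2 dθ^2 + r^2*sin(θ)^2 dφ^2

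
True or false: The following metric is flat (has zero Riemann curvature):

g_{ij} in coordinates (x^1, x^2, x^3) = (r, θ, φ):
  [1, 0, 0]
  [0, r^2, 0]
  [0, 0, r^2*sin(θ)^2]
Non-zero Christoffel symbols:
Γ^r_{θ θ} = -r
Γ^r_{φ φ} = -r*sin(θ)^2
Γ^θ_{r θ} = 1/r
Γ^θ_{φ φ} = -sin(2*θ)/2
Γ^φ_{r φ} = 1/r
Γ^φ_{θ φ} = 1/tan(θ)
Ricci tensor: R_{rr} = 0, R_{rθ} = 0, R_{rφ} = 0, R_{θθ} = 0, R_{θφ} = 0, R_{φφ} = 0
All R_{ij} vanish; in 3 dimensions the Riemann tensor is fully determined by the Ricci tensor, so R^i_{jkl} = 0: the metric is flat (curvilinear coordinates on flat space).
True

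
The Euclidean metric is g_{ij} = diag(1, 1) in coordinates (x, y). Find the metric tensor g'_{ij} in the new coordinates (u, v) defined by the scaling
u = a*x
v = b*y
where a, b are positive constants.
Invert the transformation: x = u/a, y = v/b
g'_{ij} = (∂x^k/∂x'^i)(∂x^l/∂x'^j) g_{kl}; with g_{kl} = δ_{kl} this is Σ_k (∂x^k/∂x'^i)(∂x^k/∂x'^j).
Jacobian: ∂x/∂u = 1/a, ∂x/∂v = 0, ∂y/∂u = 0, ∂y/∂v = 1/b
g'_{uu} = (1/a)(1/a) + (0)(0) = 1/a^2
g'_{uv} = (1/a)(0) + (0)(1/b) = 0
g'_{vv} = (0)(0) + (1/b)(1/b) = 1/b^2
g'_{ij} = diag(1/a^2, 1/b^2)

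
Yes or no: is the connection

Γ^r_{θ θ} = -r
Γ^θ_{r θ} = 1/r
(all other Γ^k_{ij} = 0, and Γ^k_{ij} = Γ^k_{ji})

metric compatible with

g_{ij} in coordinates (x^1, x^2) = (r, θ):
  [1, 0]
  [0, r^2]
Using ∇_k g_{ij} = ∂_k g_{ij} - Γ^m_{ki} g_{mj} - Γ^m_{kj} g_{im}:
e.g. ∇_r g_{θθ} = (2*r) - (r) - (r) = 0
Every component ∇_k g_{ij} vanishes: the connection is metric compatible.
Yes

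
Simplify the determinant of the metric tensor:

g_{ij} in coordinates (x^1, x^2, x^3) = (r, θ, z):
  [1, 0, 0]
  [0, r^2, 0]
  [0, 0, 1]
Diagonal metric: det(g) = g_{11}·g_{22}·g_{33}
= (1)·(r^2)·(1)
det(g) = r^2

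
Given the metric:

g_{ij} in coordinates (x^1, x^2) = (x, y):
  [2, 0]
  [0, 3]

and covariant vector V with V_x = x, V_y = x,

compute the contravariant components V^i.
Inverse metric (diagonal): g^{xx} = 1/2, g^{yy} = 1/3
V^i = g^{ij} V_j:
V^x = (1/2)(x) + (0)(x) = x/2
V^y = (0)(x) + (1/3)(x) = x/3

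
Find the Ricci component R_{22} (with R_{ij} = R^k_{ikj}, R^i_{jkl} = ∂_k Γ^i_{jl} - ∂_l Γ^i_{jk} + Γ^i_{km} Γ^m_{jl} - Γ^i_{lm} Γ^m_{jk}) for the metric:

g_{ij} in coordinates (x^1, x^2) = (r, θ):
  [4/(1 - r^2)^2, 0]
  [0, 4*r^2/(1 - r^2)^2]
Non-zero Christoffel symbols (Γ^k_{ij} = Γ^k_{ji}):
Γ^r_{r r} = 2*r/(1 - r^2)
Γ^r_{θ θ} = (r^3 + r)/(r^2 - 1)
Γ^θ_{r θ} = (-r^2 - 1)/(r^3 - r)
R^r_{θ r θ} = ∂_r Γ^r_{θ θ} - ∂_θ Γ^r_{θ r} + Γ^r_{r m} Γ^m_{θ θ} - Γ^r_{θ m} Γ^m_{θ r}
  = ((r^4 - 4*r^2 - 1)/(r^2 - 1)^2) - (0) + (-2*r^2*(r^2 + 1)/(r^2 - 1)^2) - (-(r^2 + 1)^2/(r^2 - 1)^2) = -4*r^2/(r^2 - 1)^2
R^θ_{θ θ θ} = 0 (a repeated index in an antisymmetric pair)
R_{θθ} = R^r_{θ r θ} + R^θ_{θ θ θ} = (-4*r^2/(r^2 - 1)^2) + (0) = -4*r^2/(r^2 - 1)^2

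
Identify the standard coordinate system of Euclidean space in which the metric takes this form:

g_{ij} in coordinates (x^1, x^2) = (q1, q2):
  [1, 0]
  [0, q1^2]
The line element ds^2 = dq1^2 + q1^2 dq2^2 is dr^2 + r^2 dθ^2 with q1 = r, q2 = θ.
polar coordinates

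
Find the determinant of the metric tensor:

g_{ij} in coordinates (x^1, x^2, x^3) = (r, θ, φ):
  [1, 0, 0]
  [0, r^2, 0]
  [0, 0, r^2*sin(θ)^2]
Diagonal metric: det(g) = g_{11}·g_{22}·g_{33}
= (1)·(r^2)·(r^2*sin(θ)^2)
det(g) = r^4*sin(θ)^2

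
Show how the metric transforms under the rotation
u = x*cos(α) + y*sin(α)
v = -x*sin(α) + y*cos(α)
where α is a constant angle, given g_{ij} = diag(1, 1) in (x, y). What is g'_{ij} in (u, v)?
Invert the transformation: x = u*cos(α) - v*sin(α), y = u*sin(α) + v*cos(α)
g'_{ij} = (∂x^k/∂x'^i)(∂x^l/∂x'^j) g_{kl}; with g_{kl} = δ_{kl} this is Σ_k (∂x^k/∂x'^i)(∂x^k/∂x'^j).
Jacobian: ∂x/∂u = cos(α), ∂x/∂v = -sin(α), ∂y/∂u = sin(α), ∂y/∂v = cos(α)
g'_{uu} = (cos(α))(cos(α)) + (sin(α))(sin(α)) = 1
g'_{uv} = (cos(α))(-sin(α)) + (sin(α))(cos(α)) = 0
g'_{vv} = (-sin(α))(-sin(α)) + (cos(α))(cos(α)) = 1
g'_{ij} = diag(1, 1)
The Euclidean metric is invariant under rotations.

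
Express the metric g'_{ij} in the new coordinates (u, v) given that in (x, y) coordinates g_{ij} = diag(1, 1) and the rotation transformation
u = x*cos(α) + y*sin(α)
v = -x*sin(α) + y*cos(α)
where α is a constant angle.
Invert the transformation: x = u*cos(α) - v*sin(α), y = u*sin(α) + v*cos(α)
g'_{ij} = (∂x^k/∂x'^i)(∂x^l/∂x'^j) g_{kl}; with g_{kl} = δ_{kl} this is Σ_k (∂x^k/∂x'^i)(∂x^k/∂x'^j).
Jacobian: ∂x/∂u = cos(α), ∂x/∂v = -sin(α), ∂y/∂u = sin(α), ∂y/∂v = cos(α)
g'_{uu} = (cos(α))(cos(α)) + (sin(α))(sin(α)) = 1
g'_{uv} = (cos(α))(-sin(α)) + (sin(α))(cos(α)) = 0
g'_{vv} = (-sin(α))(-sin(α)) + (cos(α))(cos(α)) = 1
g'_{ij} = diag(1, 1)
The Euclidean metric is invariant under rotations.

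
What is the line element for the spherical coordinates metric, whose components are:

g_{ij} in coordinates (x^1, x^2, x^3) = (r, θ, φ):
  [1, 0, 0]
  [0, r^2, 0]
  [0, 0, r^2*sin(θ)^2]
ds^2 = g_{ij} dx^i dx^j; only the non-zero components contribute.
ds^2 = dr^2 + r^2 dθ^2 + r^2*sin(θ)^2 dφ^2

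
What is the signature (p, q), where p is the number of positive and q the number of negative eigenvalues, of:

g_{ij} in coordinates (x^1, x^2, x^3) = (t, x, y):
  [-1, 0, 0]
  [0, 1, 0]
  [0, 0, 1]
The metric is diagonal, so its eigenvalues are the diagonal entries: -1, 1, 1 (at a generic point, where coordinate-dependent entries are positive).
2 positive, 1 negative.
(2, 1) - Lorentzian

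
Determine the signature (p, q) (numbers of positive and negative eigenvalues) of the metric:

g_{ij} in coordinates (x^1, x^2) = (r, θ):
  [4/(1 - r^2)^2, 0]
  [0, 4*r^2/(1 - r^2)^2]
The metric is diagonal, so its eigenvalues are the diagonal entries: 4/(1 - r^2)^2, 4*r^2/(1 - r^2)^2 (at a generic point, where coordinate-dependent entries are positive).
2 positive, 0 negative.
(2, 0) - Riemannian (positive definite)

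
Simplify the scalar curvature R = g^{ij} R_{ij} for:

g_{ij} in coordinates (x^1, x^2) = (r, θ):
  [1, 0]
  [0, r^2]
Non-zero Christoffel symbols (Γ^k_{ij} = Γ^k_{ji}):
Γ^r_{θ θ} = -r
Γ^θ_{r θ} = 1/r
Ricci tensor (R_{ij} = R^k_{ikj}): R_{rr} = 0, R_{rθ} = 0, R_{θθ} = 0
Inverse metric: g^{rr} = 1, g^{θθ} = 1/r^2
R = g^{ij} R_{ij} = (1)(0) + (1/r^2)(0) = 0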